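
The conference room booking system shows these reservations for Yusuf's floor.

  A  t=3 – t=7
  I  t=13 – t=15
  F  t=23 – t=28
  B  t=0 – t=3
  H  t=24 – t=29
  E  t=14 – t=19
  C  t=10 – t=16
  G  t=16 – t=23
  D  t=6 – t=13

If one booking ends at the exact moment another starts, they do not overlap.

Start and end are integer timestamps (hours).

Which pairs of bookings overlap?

A & D, C & D, C & E, C & I, E & G, E & I, F & H

Check each pair: they overlap iff neither finishes before the other starts.
Sorted by start: B, A, D, C, I, E, G, F, H.
A starts exactly when B ends (back-to-back, no overlap), so B has no further overlaps.
D starts before A ends → A and D overlap.
C starts after A ends, so A has no further overlaps.
C starts before D ends → D and C overlap.
I starts exactly when D ends (back-to-back, no overlap), so D has no further overlaps.
I starts before C ends → C and I overlap.
E starts before C ends → C and E overlap.
G starts exactly when C ends (back-to-back, no overlap), so C has no further overlaps.
E starts before I ends → I and E overlap.
G starts after I ends, so I has no further overlaps.
G starts before E ends → E and G overlap.
F starts after E ends, so E has no further overlaps.
F starts exactly when G ends (back-to-back, no overlap), so G has no further overlaps.
H starts before F ends → F and H overlap.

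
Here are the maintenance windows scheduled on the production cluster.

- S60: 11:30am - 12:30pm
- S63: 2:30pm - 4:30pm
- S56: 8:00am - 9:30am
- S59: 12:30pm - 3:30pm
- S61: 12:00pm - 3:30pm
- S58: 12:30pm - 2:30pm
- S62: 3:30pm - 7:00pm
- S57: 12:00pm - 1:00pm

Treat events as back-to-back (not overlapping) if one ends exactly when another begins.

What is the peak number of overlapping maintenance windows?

Sweep the timeline, counting +1 at each start and −1 at each end (ends before starts at a tie):
8:00am start S56 → 1
9:30am end S56 → 0
11:30am start S60 → 1
12:00pm start S57 → 2
12:00pm start S61 → 3
12:30pm end S60 → 2
12:30pm start S58 → 3
12:30pm start S59 → 4
1:00pm end S57 → 3
2:30pm end S58 → 2
2:30pm start S63 → 3
3:30pm end S59 → 2
3:30pm end S61 → 1
3:30pm start S62 → 2
4:30pm end S63 → 1
7:00pm end S62 → 0
Peak is 4, at 12:30pm (S57, S58, S59, S61).

4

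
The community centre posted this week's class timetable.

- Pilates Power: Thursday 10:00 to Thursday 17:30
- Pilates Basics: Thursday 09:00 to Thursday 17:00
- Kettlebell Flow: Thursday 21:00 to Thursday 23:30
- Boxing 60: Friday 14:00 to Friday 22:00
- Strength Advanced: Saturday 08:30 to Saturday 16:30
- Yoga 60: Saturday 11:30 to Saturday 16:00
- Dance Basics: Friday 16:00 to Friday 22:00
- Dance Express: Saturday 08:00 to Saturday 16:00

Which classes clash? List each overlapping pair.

Sorted by start: Pilates Basics, Pilates Power, Kettlebell Flow, Boxing 60, Dance Basics, Dance Express, Strength Advanced, Yoga 60.
Pilates Power starts before Pilates Basics ends → Pilates Basics and Pilates Power overlap.
Kettlebell Flow starts after Pilates Basics ends — done with Pilates Basics.
Kettlebell Flow starts after Pilates Power ends — done with Pilates Power.
Boxing 60 starts after Kettlebell Flow ends — done with Kettlebell Flow.
Dance Basics starts before Boxing 60 ends → Boxing 60 and Dance Basics overlap.
Dance Express starts after Boxing 60 ends — done with Boxing 60.
Dance Express starts after Dance Basics ends — done with Dance Basics.
Strength Advanced starts before Dance Express ends → Dance Express and Strength Advanced overlap.
Yoga 60 starts before Dance Express ends → Dance Express and Yoga 60 overlap.
Yoga 60 starts before Strength Advanced ends → Strength Advanced and Yoga 60 overlap.

Boxing 60 & Dance Basics, Dance Express & Strength Advanced, Dance Express & Yoga 60, Pilates Basics & Pilates Power, Strength Advanced & Yoga 60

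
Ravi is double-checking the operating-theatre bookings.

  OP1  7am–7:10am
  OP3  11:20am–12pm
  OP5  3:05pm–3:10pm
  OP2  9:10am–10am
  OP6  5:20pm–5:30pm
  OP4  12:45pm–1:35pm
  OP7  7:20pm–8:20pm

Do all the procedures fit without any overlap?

Check each pair: they overlap iff neither finishes before the other starts.
Sorted by start: OP1, OP2, OP3, OP4, OP5, OP6, OP7.
OP2 starts after OP1 ends; OP1 is clear from here.
OP3 starts after OP2 ends; OP2 is clear from here.
OP4 starts after OP3 ends; OP3 is clear from here.
OP5 starts after OP4 ends; OP4 is clear from here.
OP6 starts after OP5 ends; OP5 is clear from here.
OP7 starts after OP6 ends.
Every pair is clear; the schedule has no overlaps.

Yes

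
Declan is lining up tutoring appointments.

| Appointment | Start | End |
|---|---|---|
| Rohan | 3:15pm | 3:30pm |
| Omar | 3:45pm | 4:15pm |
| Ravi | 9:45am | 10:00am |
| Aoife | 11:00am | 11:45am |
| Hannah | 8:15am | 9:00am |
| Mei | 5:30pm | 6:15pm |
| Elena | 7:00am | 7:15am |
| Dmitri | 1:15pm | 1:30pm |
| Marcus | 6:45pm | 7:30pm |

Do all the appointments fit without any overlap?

Sorted by start: Elena, Hannah, Ravi, Aoife, Dmitri, Rohan, Omar, Mei, Marcus.
Hannah starts after Elena ends, so nothing later overlaps Elena either.
Ravi starts after Hannah ends, so nothing later overlaps Hannah either.
Aoife starts after Ravi ends, so nothing later overlaps Ravi either.
Dmitri starts after Aoife ends, so nothing later overlaps Aoife either.
Rohan starts after Dmitri ends, so nothing later overlaps Dmitri either.
Omar starts after Rohan ends, so nothing later overlaps Rohan either.
Mei starts after Omar ends, so nothing later overlaps Omar either.
Marcus starts after Mei ends.
Every pair is clear; the schedule has no overlaps.

Yes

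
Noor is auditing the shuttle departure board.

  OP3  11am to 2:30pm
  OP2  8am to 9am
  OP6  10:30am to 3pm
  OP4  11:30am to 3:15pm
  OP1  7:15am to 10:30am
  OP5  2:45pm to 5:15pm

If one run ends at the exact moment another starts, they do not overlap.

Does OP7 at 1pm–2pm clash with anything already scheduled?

Yes — it overlaps OP3, OP4, OP6

OP1: ends 10:30am at or before OP7 starts 1pm → clear.
OP2: ends 9am at or before OP7 starts 1pm → clear.
OP6: starts 10:30am before OP7 ends 2pm, and ends 3pm after OP7 starts 1pm → overlap.
OP3: starts 11am before OP7 ends 2pm, and ends 2:30pm after OP7 starts 1pm → overlap.
OP4: starts 11:30am before OP7 ends 2pm, and ends 3:15pm after OP7 starts 1pm → overlap.
OP5: starts 2:45pm at or after OP7 ends 2pm → clear.
OP7 overlaps OP3, OP4, OP6.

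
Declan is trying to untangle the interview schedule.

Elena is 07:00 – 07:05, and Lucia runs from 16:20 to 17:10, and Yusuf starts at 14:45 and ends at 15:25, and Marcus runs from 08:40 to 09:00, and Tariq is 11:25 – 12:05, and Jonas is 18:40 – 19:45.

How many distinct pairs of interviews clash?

0

Two intervals overlap when each starts before the other ends.
Sorted by start: Elena, Marcus, Tariq, Yusuf, Lucia, Jonas.
Marcus starts after Elena ends, so Elena has no further overlaps.
Tariq starts after Marcus ends, so Marcus has no further overlaps.
Yusuf starts after Tariq ends, so Tariq has no further overlaps.
Lucia starts after Yusuf ends, so Yusuf has no further overlaps.
Jonas starts after Lucia ends.
No pair overlaps.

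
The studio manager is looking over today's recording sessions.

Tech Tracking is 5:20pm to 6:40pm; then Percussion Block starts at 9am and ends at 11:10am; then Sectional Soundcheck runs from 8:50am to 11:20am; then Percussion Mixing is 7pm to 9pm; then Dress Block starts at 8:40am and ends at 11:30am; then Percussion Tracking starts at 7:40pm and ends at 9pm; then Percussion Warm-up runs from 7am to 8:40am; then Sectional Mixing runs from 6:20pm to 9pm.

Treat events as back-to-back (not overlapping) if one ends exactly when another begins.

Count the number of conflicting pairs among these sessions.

7

Sorted by start: Percussion Warm-up, Dress Block, Sectional Soundcheck, Percussion Block, Tech Tracking, Sectional Mixing, Percussion Mixing, Percussion Tracking.
Dress Block starts exactly when Percussion Warm-up ends (back-to-back, no overlap), so Percussion Warm-up has no further overlaps.
Sectional Soundcheck starts before Dress Block ends → Dress Block and Sectional Soundcheck overlap.
Percussion Block starts before Dress Block ends → Dress Block and Percussion Block overlap.
Tech Tracking starts after Dress Block ends, so Dress Block has no further overlaps.
Percussion Block starts before Sectional Soundcheck ends → Sectional Soundcheck and Percussion Block overlap.
Tech Tracking starts after Sectional Soundcheck ends, so Sectional Soundcheck has no further overlaps.
Tech Tracking starts after Percussion Block ends, so Percussion Block has no further overlaps.
Sectional Mixing starts before Tech Tracking ends → Tech Tracking and Sectional Mixing overlap.
Percussion Mixing starts after Tech Tracking ends, so Tech Tracking has no further overlaps.
Percussion Mixing starts before Sectional Mixing ends → Sectional Mixing and Percussion Mixing overlap.
Percussion Tracking starts before Sectional Mixing ends → Sectional Mixing and Percussion Tracking overlap.
Percussion Tracking starts before Percussion Mixing ends → Percussion Mixing and Percussion Tracking overlap.
Overlapping pairs: Dress Block & Percussion Block, Dress Block & Sectional Soundcheck, Percussion Block & Sectional Soundcheck, Percussion Mixing & Percussion Tracking, Percussion Mixing & Sectional Mixing, Percussion Tracking & Sectional Mixing, Sectional Mixing & Tech Tracking — 7 in total.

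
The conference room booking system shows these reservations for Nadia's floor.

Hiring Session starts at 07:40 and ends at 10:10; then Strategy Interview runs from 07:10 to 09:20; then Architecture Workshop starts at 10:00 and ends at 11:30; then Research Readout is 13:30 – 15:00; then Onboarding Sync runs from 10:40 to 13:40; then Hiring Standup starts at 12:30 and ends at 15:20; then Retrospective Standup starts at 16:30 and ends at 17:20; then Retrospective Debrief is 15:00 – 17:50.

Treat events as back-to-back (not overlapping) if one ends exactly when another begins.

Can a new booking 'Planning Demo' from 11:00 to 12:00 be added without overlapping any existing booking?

No — it overlaps Architecture Workshop, Onboarding Sync

Strategy Interview: ends 09:20 at or before Planning Demo starts 11:00 → clear.
Hiring Session: ends 10:10 at or before Planning Demo starts 11:00 → clear.
Architecture Workshop: starts 10:00 before Planning Demo ends 12:00, and ends 11:30 after Planning Demo starts 11:00 → overlap.
Onboarding Sync: starts 10:40 before Planning Demo ends 12:00, and ends 13:40 after Planning Demo starts 11:00 → overlap.
Hiring Standup: starts 12:30 at or after Planning Demo ends 12:00 → clear.
Research Readout: starts 13:30 at or after Planning Demo ends 12:00 → clear.
Retrospective Debrief: starts 15:00 at or after Planning Demo ends 12:00 → clear.
Retrospective Standup: starts 16:30 at or after Planning Demo ends 12:00 → clear.
Planning Demo overlaps Architecture Workshop, Onboarding Sync.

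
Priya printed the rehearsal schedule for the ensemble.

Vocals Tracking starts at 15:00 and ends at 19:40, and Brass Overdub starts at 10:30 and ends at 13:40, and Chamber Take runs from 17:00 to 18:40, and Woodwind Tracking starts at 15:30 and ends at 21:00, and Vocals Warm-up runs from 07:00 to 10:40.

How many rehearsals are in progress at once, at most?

3

Sort all start/end points and keep a running count:
07:00 start Vocals Warm-up → 1
10:30 start Brass Overdub → 2
10:40 end Vocals Warm-up → 1
13:40 end Brass Overdub → 0
15:00 start Vocals Tracking → 1
15:30 start Woodwind Tracking → 2
17:00 start Chamber Take → 3
18:40 end Chamber Take → 2
19:40 end Vocals Tracking → 1
21:00 end Woodwind Tracking → 0
Peak is 3, at 17:00 (Chamber Take, Vocals Tracking, Woodwind Tracking).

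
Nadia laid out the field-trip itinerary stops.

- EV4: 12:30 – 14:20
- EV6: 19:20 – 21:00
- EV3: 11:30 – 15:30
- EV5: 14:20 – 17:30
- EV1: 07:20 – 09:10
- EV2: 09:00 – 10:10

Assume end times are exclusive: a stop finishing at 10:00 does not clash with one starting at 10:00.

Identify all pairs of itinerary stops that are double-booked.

EV1 & EV2, EV3 & EV4, EV3 & EV5

Sorted by start: EV1, EV2, EV3, EV4, EV5, EV6.
EV2 starts before EV1 ends → EV1 and EV2 overlap.
EV3 starts after EV1 ends — done with EV1.
EV3 starts after EV2 ends — done with EV2.
EV4 starts before EV3 ends → EV3 and EV4 overlap.
EV5 starts before EV3 ends → EV3 and EV5 overlap.
EV6 starts after EV3 ends.
EV5 starts exactly when EV4 ends (back-to-back, no overlap) — done with EV4.
EV6 starts after EV5 ends.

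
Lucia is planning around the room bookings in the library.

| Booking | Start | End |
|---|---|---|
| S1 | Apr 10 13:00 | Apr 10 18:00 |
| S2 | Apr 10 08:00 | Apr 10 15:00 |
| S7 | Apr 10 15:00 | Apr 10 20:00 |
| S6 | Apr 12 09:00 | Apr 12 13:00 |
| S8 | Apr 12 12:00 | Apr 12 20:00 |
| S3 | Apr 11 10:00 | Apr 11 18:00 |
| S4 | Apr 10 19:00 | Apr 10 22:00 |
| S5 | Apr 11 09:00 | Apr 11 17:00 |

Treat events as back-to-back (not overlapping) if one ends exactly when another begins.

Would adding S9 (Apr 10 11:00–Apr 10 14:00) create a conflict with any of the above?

Yes — it overlaps S1, S2

S2: starts Apr 10 08:00 before S9 ends Apr 10 14:00, and ends Apr 10 15:00 after S9 starts Apr 10 11:00 → overlap.
S1: starts Apr 10 13:00 before S9 ends Apr 10 14:00, and ends Apr 10 18:00 after S9 starts Apr 10 11:00 → overlap.
S7: starts Apr 10 15:00 at or after S9 ends Apr 10 14:00 → clear.
S4: starts Apr 10 19:00 at or after S9 ends Apr 10 14:00 → clear.
S5: starts Apr 11 09:00 at or after S9 ends Apr 10 14:00 → clear.
S3: starts Apr 11 10:00 at or after S9 ends Apr 10 14:00 → clear.
S6: starts Apr 12 09:00 at or after S9 ends Apr 10 14:00 → clear.
S8: starts Apr 12 12:00 at or after S9 ends Apr 10 14:00 → clear.
S9 overlaps S1, S2.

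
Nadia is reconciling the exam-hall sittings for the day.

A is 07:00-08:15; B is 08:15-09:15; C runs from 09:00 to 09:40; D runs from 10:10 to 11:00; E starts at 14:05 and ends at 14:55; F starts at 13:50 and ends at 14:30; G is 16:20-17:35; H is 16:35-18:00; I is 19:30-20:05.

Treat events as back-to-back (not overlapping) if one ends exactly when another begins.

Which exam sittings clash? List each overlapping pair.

Two intervals overlap when each starts before the other ends.
Sorted by start: A, B, C, D, F, E, G, H, I.
B starts exactly when A ends (back-to-back, no overlap); A is clear from here.
C starts before B ends → B and C overlap.
D starts after B ends; B is clear from here.
D starts after C ends; C is clear from here.
F starts after D ends; D is clear from here.
E starts before F ends → F and E overlap.
G starts after F ends; F is clear from here.
G starts after E ends; E is clear from here.
H starts before G ends → G and H overlap.
I starts after G ends.
I starts after H ends.

B & C, E & F, G & H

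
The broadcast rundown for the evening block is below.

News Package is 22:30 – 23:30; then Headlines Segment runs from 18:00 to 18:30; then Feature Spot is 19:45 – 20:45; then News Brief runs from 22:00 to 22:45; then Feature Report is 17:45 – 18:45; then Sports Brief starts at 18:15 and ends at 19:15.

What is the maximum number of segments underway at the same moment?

3

Sort all start/end points and keep a running count:
17:45 start Feature Report → 1
18:00 start Headlines Segment → 2
18:15 start Sports Brief → 3
18:30 end Headlines Segment → 2
18:45 end Feature Report → 1
19:15 end Sports Brief → 0
19:45 start Feature Spot → 1
20:45 end Feature Spot → 0
22:00 start News Brief → 1
22:30 start News Package → 2
22:45 end News Brief → 1
23:30 end News Package → 0
Peak is 3, at 18:15 (Feature Report, Headlines Segment, Sports Brief).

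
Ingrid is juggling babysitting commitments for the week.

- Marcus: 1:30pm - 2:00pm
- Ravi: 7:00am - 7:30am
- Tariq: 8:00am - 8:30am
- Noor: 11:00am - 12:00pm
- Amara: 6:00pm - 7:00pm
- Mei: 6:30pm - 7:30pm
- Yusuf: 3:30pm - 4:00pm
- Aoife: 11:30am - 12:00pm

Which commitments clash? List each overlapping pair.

Sorted by start: Ravi, Tariq, Noor, Aoife, Marcus, Yusuf, Amara, Mei.
Tariq starts after Ravi ends, so Ravi has no further overlaps.
Noor starts after Tariq ends, so Tariq has no further overlaps.
Aoife starts before Noor ends → Noor and Aoife overlap.
Marcus starts after Noor ends, so Noor has no further overlaps.
Marcus starts after Aoife ends, so Aoife has no further overlaps.
Yusuf starts after Marcus ends, so Marcus has no further overlaps.
Amara starts after Yusuf ends, so Yusuf has no further overlaps.
Mei starts before Amara ends → Amara and Mei overlap.

Amara & Mei, Aoife & Noor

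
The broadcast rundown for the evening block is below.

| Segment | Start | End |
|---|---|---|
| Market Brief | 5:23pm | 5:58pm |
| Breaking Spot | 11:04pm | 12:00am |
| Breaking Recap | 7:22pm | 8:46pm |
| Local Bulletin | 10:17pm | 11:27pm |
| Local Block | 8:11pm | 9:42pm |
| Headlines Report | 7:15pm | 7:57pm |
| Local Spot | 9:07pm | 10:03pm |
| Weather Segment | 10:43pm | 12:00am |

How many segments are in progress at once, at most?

Walk through starts and ends in time order (an end at T is processed before a start at T):
5:23pm start Market Brief → 1
5:58pm end Market Brief → 0
7:15pm start Headlines Report → 1
7:22pm start Breaking Recap → 2
7:57pm end Headlines Report → 1
8:11pm start Local Block → 2
8:46pm end Breaking Recap → 1
9:07pm start Local Spot → 2
9:42pm end Local Block → 1
10:03pm end Local Spot → 0
10:17pm start Local Bulletin → 1
10:43pm start Weather Segment → 2
11:04pm start Breaking Spot → 3
11:27pm end Local Bulletin → 2
12:00am end Breaking Spot → 1
12:00am end Weather Segment → 0
Peak is 3, at 11:04pm (Breaking Spot, Local Bulletin, Weather Segment).

3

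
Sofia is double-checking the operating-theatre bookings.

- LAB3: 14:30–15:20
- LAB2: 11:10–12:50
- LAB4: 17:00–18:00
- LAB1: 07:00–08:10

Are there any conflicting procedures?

No

Check each pair: they overlap iff neither finishes before the other starts.
Sorted by start: LAB1, LAB2, LAB3, LAB4.
LAB2 starts after LAB1 ends, so LAB1 has no further overlaps.
LAB3 starts after LAB2 ends, so LAB2 has no further overlaps.
LAB4 starts after LAB3 ends.
Every pair is clear; the schedule has no overlaps.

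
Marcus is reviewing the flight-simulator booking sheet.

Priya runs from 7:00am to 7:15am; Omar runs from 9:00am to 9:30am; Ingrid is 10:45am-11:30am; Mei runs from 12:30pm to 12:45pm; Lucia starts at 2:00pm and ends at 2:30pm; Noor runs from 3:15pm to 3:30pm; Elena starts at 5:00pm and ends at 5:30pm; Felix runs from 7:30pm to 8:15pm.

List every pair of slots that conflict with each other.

no conflicts

Sorted by start: Priya, Omar, Ingrid, Mei, Lucia, Noor, Elena, Felix.
Omar starts after Priya ends — done with Priya.
Ingrid starts after Omar ends — done with Omar.
Mei starts after Ingrid ends — done with Ingrid.
Lucia starts after Mei ends — done with Mei.
Noor starts after Lucia ends — done with Lucia.
Elena starts after Noor ends — done with Noor.
Felix starts after Elena ends.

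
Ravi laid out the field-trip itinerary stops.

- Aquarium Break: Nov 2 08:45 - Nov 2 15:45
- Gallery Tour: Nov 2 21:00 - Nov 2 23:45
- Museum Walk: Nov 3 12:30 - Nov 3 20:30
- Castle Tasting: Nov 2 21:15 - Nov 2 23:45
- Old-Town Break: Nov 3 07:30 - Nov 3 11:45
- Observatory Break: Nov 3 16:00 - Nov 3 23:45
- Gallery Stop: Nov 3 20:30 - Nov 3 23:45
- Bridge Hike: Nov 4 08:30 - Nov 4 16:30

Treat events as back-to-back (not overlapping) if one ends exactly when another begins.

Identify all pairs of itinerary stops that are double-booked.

Castle Tasting & Gallery Tour, Gallery Stop & Observatory Break, Museum Walk & Observatory Break

Check each pair: they overlap iff neither finishes before the other starts.
Sorted by start: Aquarium Break, Gallery Tour, Castle Tasting, Old-Town Break, Museum Walk, Observatory Break, Gallery Stop, Bridge Hike.
Gallery Tour starts after Aquarium Break ends; Aquarium Break is clear from here.
Castle Tasting starts before Gallery Tour ends → Gallery Tour and Castle Tasting overlap.
Old-Town Break starts after Gallery Tour ends; Gallery Tour is clear from here.
Old-Town Break starts after Castle Tasting ends; Castle Tasting is clear from here.
Museum Walk starts after Old-Town Break ends; Old-Town Break is clear from here.
Observatory Break starts before Museum Walk ends → Museum Walk and Observatory Break overlap.
Gallery Stop starts exactly when Museum Walk ends (back-to-back, no overlap); Museum Walk is clear from here.
Gallery Stop starts before Observatory Break ends → Observatory Break and Gallery Stop overlap.
Bridge Hike starts after Observatory Break ends.
Bridge Hike starts after Gallery Stop ends.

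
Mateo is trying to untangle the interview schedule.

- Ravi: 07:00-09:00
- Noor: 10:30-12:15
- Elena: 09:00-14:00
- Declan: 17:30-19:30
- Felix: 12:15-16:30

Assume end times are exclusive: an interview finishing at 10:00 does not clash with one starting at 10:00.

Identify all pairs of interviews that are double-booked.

Sorted by start: Ravi, Elena, Noor, Felix, Declan.
Elena starts exactly when Ravi ends (back-to-back, no overlap), so Ravi has no further overlaps.
Noor starts before Elena ends → Elena and Noor overlap.
Felix starts before Elena ends → Elena and Felix overlap.
Declan starts after Elena ends.
Felix starts exactly when Noor ends (back-to-back, no overlap), so Noor has no further overlaps.
Declan starts after Felix ends.

Elena & Felix, Elena & Noor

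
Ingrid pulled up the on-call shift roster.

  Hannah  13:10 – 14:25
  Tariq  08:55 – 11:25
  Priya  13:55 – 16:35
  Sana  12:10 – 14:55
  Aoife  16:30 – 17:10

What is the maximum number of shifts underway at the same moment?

3

Sort all start/end points and keep a running count:
08:55 start Tariq → 1
11:25 end Tariq → 0
12:10 start Sana → 1
13:10 start Hannah → 2
13:55 start Priya → 3
14:25 end Hannah → 2
14:55 end Sana → 1
16:30 start Aoife → 2
16:35 end Priya → 1
17:10 end Aoife → 0
Peak is 3, at 13:55 (Hannah, Priya, Sana).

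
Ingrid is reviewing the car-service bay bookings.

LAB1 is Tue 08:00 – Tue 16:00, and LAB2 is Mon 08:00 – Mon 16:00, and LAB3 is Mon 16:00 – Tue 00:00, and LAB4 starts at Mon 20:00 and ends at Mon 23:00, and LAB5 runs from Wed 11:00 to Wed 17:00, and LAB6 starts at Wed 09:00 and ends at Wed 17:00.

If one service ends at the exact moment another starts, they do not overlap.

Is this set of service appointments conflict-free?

No

Sorted by start: LAB2, LAB3, LAB4, LAB1, LAB6, LAB5.
LAB3 starts exactly when LAB2 ends (back-to-back, no overlap), so nothing later overlaps LAB2 either.
LAB4 starts before LAB3 ends → LAB3 and LAB4 overlap.
That's a conflict, so the schedule is not conflict-free.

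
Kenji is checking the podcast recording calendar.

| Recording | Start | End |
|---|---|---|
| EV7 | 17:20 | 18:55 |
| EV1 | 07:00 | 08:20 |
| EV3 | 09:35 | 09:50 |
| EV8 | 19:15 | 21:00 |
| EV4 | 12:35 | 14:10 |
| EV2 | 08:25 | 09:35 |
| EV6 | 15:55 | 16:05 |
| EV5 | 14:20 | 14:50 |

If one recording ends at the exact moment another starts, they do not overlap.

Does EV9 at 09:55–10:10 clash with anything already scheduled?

No — it doesn't clash with anything

EV1: ends 08:20 at or before EV9 starts 09:55 → clear.
EV2: ends 09:35 at or before EV9 starts 09:55 → clear.
EV3: ends 09:50 at or before EV9 starts 09:55 → clear.
EV4: starts 12:35 at or after EV9 ends 10:10 → clear.
EV5: starts 14:20 at or after EV9 ends 10:10 → clear.
EV6: starts 15:55 at or after EV9 ends 10:10 → clear.
EV7: starts 17:20 at or after EV9 ends 10:10 → clear.
EV8: starts 19:15 at or after EV9 ends 10:10 → clear.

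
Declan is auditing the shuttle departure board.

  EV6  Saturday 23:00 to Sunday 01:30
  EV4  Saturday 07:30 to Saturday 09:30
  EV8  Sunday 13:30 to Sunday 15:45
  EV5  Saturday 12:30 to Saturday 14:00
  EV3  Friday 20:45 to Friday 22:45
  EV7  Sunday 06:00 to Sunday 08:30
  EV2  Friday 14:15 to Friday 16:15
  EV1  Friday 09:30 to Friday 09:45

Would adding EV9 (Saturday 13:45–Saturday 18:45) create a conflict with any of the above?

Yes — it overlaps EV5

EV1: ends Friday 09:45 at or before EV9 starts Saturday 13:45 → clear.
EV2: ends Friday 16:15 at or before EV9 starts Saturday 13:45 → clear.
EV3: ends Friday 22:45 at or before EV9 starts Saturday 13:45 → clear.
EV4: ends Saturday 09:30 at or before EV9 starts Saturday 13:45 → clear.
EV5: starts Saturday 12:30 before EV9 ends Saturday 18:45, and ends Saturday 14:00 after EV9 starts Saturday 13:45 → overlap.
EV6: starts Saturday 23:00 at or after EV9 ends Saturday 18:45 → clear.
EV7: starts Sunday 06:00 at or after EV9 ends Saturday 18:45 → clear.
EV8: starts Sunday 13:30 at or after EV9 ends Saturday 18:45 → clear.
EV9 overlaps EV5.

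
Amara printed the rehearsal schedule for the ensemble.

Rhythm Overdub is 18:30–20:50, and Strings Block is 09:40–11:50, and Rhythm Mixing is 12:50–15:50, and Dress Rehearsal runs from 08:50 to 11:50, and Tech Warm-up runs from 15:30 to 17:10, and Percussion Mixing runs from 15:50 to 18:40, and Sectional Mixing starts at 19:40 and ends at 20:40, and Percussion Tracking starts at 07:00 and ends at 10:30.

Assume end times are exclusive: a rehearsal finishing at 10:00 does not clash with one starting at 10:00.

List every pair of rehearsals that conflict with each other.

Dress Rehearsal & Percussion Tracking, Dress Rehearsal & Strings Block, Percussion Mixing & Rhythm Overdub, Percussion Mixing & Tech Warm-up, Percussion Tracking & Strings Block, Rhythm Mixing & Tech Warm-up, Rhythm Overdub & Sectional Mixing

Sorted by start: Percussion Tracking, Dress Rehearsal, Strings Block, Rhythm Mixing, Tech Warm-up, Percussion Mixing, Rhythm Overdub, Sectional Mixing.
Dress Rehearsal starts before Percussion Tracking ends → Percussion Tracking and Dress Rehearsal overlap.
Strings Block starts before Percussion Tracking ends → Percussion Tracking and Strings Block overlap.
Rhythm Mixing starts after Percussion Tracking ends, so nothing later overlaps Percussion Tracking either.
Strings Block starts before Dress Rehearsal ends → Dress Rehearsal and Strings Block overlap.
Rhythm Mixing starts after Dress Rehearsal ends, so nothing later overlaps Dress Rehearsal either.
Rhythm Mixing starts after Strings Block ends, so nothing later overlaps Strings Block either.
Tech Warm-up starts before Rhythm Mixing ends → Rhythm Mixing and Tech Warm-up overlap.
Percussion Mixing starts exactly when Rhythm Mixing ends (back-to-back, no overlap), so nothing later overlaps Rhythm Mixing either.
Percussion Mixing starts before Tech Warm-up ends → Tech Warm-up and Percussion Mixing overlap.
Rhythm Overdub starts after Tech Warm-up ends, so nothing later overlaps Tech Warm-up either.
Rhythm Overdub starts before Percussion Mixing ends → Percussion Mixing and Rhythm Overdub overlap.
Sectional Mixing starts after Percussion Mixing ends.
Sectional Mixing starts before Rhythm Overdub ends → Rhythm Overdub and Sectional Mixing overlap.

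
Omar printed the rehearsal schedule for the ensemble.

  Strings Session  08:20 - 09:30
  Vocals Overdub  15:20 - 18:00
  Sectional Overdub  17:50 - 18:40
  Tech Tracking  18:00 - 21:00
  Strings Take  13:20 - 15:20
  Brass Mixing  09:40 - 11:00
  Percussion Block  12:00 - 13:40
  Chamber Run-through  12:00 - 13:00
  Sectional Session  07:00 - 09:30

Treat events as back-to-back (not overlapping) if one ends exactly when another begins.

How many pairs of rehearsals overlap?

5

Two intervals overlap when each starts before the other ends.
Sorted by start: Sectional Session, Strings Session, Brass Mixing, Chamber Run-through, Percussion Block, Strings Take, Vocals Overdub, Sectional Overdub, Tech Tracking.
Strings Session starts before Sectional Session ends → Sectional Session and Strings Session overlap.
Brass Mixing starts after Sectional Session ends, so Sectional Session has no further overlaps.
Brass Mixing starts after Strings Session ends, so Strings Session has no further overlaps.
Chamber Run-through starts after Brass Mixing ends, so Brass Mixing has no further overlaps.
Percussion Block starts before Chamber Run-through ends → Chamber Run-through and Percussion Block overlap.
Strings Take starts after Chamber Run-through ends, so Chamber Run-through has no further overlaps.
Strings Take starts before Percussion Block ends → Percussion Block and Strings Take overlap.
Vocals Overdub starts after Percussion Block ends, so Percussion Block has no further overlaps.
Vocals Overdub starts exactly when Strings Take ends (back-to-back, no overlap), so Strings Take has no further overlaps.
Sectional Overdub starts before Vocals Overdub ends → Vocals Overdub and Sectional Overdub overlap.
Tech Tracking starts exactly when Vocals Overdub ends (back-to-back, no overlap).
Tech Tracking starts before Sectional Overdub ends → Sectional Overdub and Tech Tracking overlap.
Overlapping pairs: Chamber Run-through & Percussion Block, Percussion Block & Strings Take, Sectional Overdub & Tech Tracking, Sectional Overdub & Vocals Overdub, Sectional Session & Strings Session — 5 in total.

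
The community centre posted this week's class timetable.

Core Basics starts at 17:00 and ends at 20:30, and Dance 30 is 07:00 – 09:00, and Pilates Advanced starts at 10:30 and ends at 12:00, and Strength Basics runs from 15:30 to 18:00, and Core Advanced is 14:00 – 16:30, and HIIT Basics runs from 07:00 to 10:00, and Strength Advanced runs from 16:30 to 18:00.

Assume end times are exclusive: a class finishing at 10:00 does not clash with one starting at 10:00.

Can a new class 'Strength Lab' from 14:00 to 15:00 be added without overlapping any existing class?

Dance 30: ends 09:00 at or before Strength Lab starts 14:00 → clear.
HIIT Basics: ends 10:00 at or before Strength Lab starts 14:00 → clear.
Pilates Advanced: ends 12:00 at or before Strength Lab starts 14:00 → clear.
Core Advanced: starts 14:00 before Strength Lab ends 15:00, and ends 16:30 after Strength Lab starts 14:00 → overlap.
Strength Basics: starts 15:30 at or after Strength Lab ends 15:00 → clear.
Strength Advanced: starts 16:30 at or after Strength Lab ends 15:00 → clear.
Core Basics: starts 17:00 at or after Strength Lab ends 15:00 → clear.
Strength Lab overlaps Core Advanced.

No — it overlaps Core Advanced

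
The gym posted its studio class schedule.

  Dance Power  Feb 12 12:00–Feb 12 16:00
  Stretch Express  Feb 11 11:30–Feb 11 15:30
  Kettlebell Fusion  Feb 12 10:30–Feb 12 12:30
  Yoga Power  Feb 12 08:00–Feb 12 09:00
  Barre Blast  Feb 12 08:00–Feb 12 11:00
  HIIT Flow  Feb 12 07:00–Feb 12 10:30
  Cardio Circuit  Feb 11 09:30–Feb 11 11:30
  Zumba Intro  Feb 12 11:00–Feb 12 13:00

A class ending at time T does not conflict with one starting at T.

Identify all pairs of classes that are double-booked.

Barre Blast & HIIT Flow, Barre Blast & Kettlebell Fusion, Barre Blast & Yoga Power, Dance Power & Kettlebell Fusion, Dance Power & Zumba Intro, HIIT Flow & Yoga Power, Kettlebell Fusion & Zumba Intro

Sorted by start: Cardio Circuit, Stretch Express, HIIT Flow, Barre Blast, Yoga Power, Kettlebell Fusion, Zumba Intro, Dance Power.
Stretch Express starts exactly when Cardio Circuit ends (back-to-back, no overlap) — done with Cardio Circuit.
HIIT Flow starts after Stretch Express ends — done with Stretch Express.
Barre Blast starts before HIIT Flow ends → HIIT Flow and Barre Blast overlap.
Yoga Power starts before HIIT Flow ends → HIIT Flow and Yoga Power overlap.
Kettlebell Fusion starts exactly when HIIT Flow ends (back-to-back, no overlap) — done with HIIT Flow.
Yoga Power starts before Barre Blast ends → Barre Blast and Yoga Power overlap.
Kettlebell Fusion starts before Barre Blast ends → Barre Blast and Kettlebell Fusion overlap.
Zumba Intro starts exactly when Barre Blast ends (back-to-back, no overlap) — done with Barre Blast.
Kettlebell Fusion starts after Yoga Power ends — done with Yoga Power.
Zumba Intro starts before Kettlebell Fusion ends → Kettlebell Fusion and Zumba Intro overlap.
Dance Power starts before Kettlebell Fusion ends → Kettlebell Fusion and Dance Power overlap.
Dance Power starts before Zumba Intro ends → Zumba Intro and Dance Power overlap.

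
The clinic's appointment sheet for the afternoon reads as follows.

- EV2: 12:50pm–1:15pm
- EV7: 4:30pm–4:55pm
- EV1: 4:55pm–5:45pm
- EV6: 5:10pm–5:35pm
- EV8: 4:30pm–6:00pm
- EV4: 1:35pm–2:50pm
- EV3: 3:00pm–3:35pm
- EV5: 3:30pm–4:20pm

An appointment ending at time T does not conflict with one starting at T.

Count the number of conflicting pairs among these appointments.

Sorted by start: EV2, EV4, EV3, EV5, EV7, EV8, EV1, EV6.
EV4 starts after EV2 ends, so EV2 has no further overlaps.
EV3 starts after EV4 ends, so EV4 has no further overlaps.
EV5 starts before EV3 ends → EV3 and EV5 overlap.
EV7 starts after EV3 ends, so EV3 has no further overlaps.
EV7 starts after EV5 ends, so EV5 has no further overlaps.
EV8 starts before EV7 ends → EV7 and EV8 overlap.
EV1 starts exactly when EV7 ends (back-to-back, no overlap), so EV7 has no further overlaps.
EV1 starts before EV8 ends → EV8 and EV1 overlap.
EV6 starts before EV8 ends → EV8 and EV6 overlap.
EV6 starts before EV1 ends → EV1 and EV6 overlap.
Overlapping pairs: EV1 & EV6, EV1 & EV8, EV3 & EV5, EV6 & EV8, EV7 & EV8 — 5 in total.

5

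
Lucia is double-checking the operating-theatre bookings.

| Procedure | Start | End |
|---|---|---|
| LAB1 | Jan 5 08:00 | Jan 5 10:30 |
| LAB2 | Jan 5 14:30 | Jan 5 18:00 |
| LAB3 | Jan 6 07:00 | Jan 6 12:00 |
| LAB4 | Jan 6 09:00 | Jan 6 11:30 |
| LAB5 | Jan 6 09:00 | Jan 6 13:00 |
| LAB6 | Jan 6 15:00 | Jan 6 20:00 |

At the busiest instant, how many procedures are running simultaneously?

3

Walk through starts and ends in time order (an end at T is processed before a start at T):
Jan 5 08:00 start LAB1 → 1
Jan 5 10:30 end LAB1 → 0
Jan 5 14:30 start LAB2 → 1
Jan 5 18:00 end LAB2 → 0
Jan 6 07:00 start LAB3 → 1
Jan 6 09:00 start LAB4 → 2
Jan 6 09:00 start LAB5 → 3
Jan 6 11:30 end LAB4 → 2
Jan 6 12:00 end LAB3 → 1
Jan 6 13:00 end LAB5 → 0
Jan 6 15:00 start LAB6 → 1
Jan 6 20:00 end LAB6 → 0
Peak is 3, at Jan 6 09:00 (LAB3, LAB4, LAB5).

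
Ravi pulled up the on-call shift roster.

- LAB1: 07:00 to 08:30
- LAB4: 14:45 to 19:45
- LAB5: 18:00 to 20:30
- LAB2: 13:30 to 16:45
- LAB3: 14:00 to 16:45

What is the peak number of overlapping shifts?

Walk through starts and ends in time order (an end at T is processed before a start at T):
07:00 start LAB1 → 1
08:30 end LAB1 → 0
13:30 start LAB2 → 1
14:00 start LAB3 → 2
14:45 start LAB4 → 3
16:45 end LAB2 → 2
16:45 end LAB3 → 1
18:00 start LAB5 → 2
19:45 end LAB4 → 1
20:30 end LAB5 → 0
Peak is 3, at 14:45 (LAB2, LAB3, LAB4).

3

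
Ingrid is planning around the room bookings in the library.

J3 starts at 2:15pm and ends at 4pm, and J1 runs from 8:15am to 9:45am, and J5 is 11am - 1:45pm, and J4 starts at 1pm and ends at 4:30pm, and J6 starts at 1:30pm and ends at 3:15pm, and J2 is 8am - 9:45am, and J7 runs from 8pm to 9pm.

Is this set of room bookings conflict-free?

Check each pair: they overlap iff neither finishes before the other starts.
Sorted by start: J2, J1, J5, J4, J6, J3, J7.
J1 starts before J2 ends → J2 and J1 overlap.
That's a conflict, so the schedule is not conflict-free.

No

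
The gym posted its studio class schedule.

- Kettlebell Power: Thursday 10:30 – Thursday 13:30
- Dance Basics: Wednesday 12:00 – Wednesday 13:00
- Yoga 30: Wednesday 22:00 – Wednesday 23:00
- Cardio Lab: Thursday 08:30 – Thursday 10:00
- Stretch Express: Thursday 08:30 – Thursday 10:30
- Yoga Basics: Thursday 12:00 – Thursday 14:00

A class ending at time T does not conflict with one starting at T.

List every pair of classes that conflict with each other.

Cardio Lab & Stretch Express, Kettlebell Power & Yoga Basics

Two intervals overlap when each starts before the other ends.
Sorted by start: Dance Basics, Yoga 30, Cardio Lab, Stretch Express, Kettlebell Power, Yoga Basics.
Yoga 30 starts after Dance Basics ends, so nothing later overlaps Dance Basics either.
Cardio Lab starts after Yoga 30 ends, so nothing later overlaps Yoga 30 either.
Stretch Express starts before Cardio Lab ends → Cardio Lab and Stretch Express overlap.
Kettlebell Power starts after Cardio Lab ends, so nothing later overlaps Cardio Lab either.
Kettlebell Power starts exactly when Stretch Express ends (back-to-back, no overlap), so nothing later overlaps Stretch Express either.
Yoga Basics starts before Kettlebell Power ends → Kettlebell Power and Yoga Basics overlap.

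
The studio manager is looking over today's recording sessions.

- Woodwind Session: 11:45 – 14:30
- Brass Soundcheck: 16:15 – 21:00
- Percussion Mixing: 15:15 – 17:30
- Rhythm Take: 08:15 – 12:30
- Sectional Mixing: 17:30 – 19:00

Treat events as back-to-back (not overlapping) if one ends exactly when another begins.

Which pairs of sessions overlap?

Brass Soundcheck & Percussion Mixing, Brass Soundcheck & Sectional Mixing, Rhythm Take & Woodwind Session

Two intervals overlap when each starts before the other ends.
Sorted by start: Rhythm Take, Woodwind Session, Percussion Mixing, Brass Soundcheck, Sectional Mixing.
Woodwind Session starts before Rhythm Take ends → Rhythm Take and Woodwind Session overlap.
Percussion Mixing starts after Rhythm Take ends, so Rhythm Take has no further overlaps.
Percussion Mixing starts after Woodwind Session ends, so Woodwind Session has no further overlaps.
Brass Soundcheck starts before Percussion Mixing ends → Percussion Mixing and Brass Soundcheck overlap.
Sectional Mixing starts exactly when Percussion Mixing ends (back-to-back, no overlap).
Sectional Mixing starts before Brass Soundcheck ends → Brass Soundcheck and Sectional Mixing overlap.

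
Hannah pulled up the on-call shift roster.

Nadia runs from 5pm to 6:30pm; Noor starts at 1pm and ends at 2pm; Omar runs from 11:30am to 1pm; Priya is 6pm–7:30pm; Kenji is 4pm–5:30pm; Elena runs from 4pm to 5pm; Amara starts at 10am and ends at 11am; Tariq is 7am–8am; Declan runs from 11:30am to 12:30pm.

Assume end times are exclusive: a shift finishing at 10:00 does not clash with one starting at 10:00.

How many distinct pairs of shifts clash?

Sorted by start: Tariq, Amara, Declan, Omar, Noor, Kenji, Elena, Nadia, Priya.
Amara starts after Tariq ends, so nothing later overlaps Tariq either.
Declan starts after Amara ends, so nothing later overlaps Amara either.
Omar starts before Declan ends → Declan and Omar overlap.
Noor starts after Declan ends, so nothing later overlaps Declan either.
Noor starts exactly when Omar ends (back-to-back, no overlap), so nothing later overlaps Omar either.
Kenji starts after Noor ends, so nothing later overlaps Noor either.
Elena starts before Kenji ends → Kenji and Elena overlap.
Nadia starts before Kenji ends → Kenji and Nadia overlap.
Priya starts after Kenji ends.
Nadia starts exactly when Elena ends (back-to-back, no overlap), so nothing later overlaps Elena either.
Priya starts before Nadia ends → Nadia and Priya overlap.
Overlapping pairs: Declan & Omar, Elena & Kenji, Kenji & Nadia, Nadia & Priya — 4 in total.

4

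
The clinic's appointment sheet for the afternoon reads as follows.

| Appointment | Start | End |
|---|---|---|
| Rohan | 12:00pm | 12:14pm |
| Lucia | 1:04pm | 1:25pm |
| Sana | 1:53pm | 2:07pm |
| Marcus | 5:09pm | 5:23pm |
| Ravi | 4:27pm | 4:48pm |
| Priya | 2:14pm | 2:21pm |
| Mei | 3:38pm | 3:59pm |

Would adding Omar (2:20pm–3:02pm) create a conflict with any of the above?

Rohan: ends 12:14pm at or before Omar starts 2:20pm → clear.
Lucia: ends 1:25pm at or before Omar starts 2:20pm → clear.
Sana: ends 2:07pm at or before Omar starts 2:20pm → clear.
Priya: starts 2:14pm before Omar ends 3:02pm, and ends 2:21pm after Omar starts 2:20pm → overlap.
Mei: starts 3:38pm at or after Omar ends 3:02pm → clear.
Ravi: starts 4:27pm at or after Omar ends 3:02pm → clear.
Marcus: starts 5:09pm at or after Omar ends 3:02pm → clear.
Omar overlaps Priya.

Yes — it overlaps Priya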